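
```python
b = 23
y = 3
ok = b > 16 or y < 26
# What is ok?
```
Trace:
  b=23
  b=23, y=3
  b=23, y=3, ok=True

Final answer: True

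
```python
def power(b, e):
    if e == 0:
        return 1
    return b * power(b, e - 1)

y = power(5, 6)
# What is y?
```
Call trace:
power(b=5, e=6)
  power(b=5, e=5)
    power(b=5, e=4)
      power(b=5, e=3)
        power(b=5, e=2)
          power(b=5, e=1)
            power(b=5, e=0)
            -> return 1
          -> return 5
        -> return 25
      -> return 125
    -> return 625
  -> return 3125
-> return 15625

Final answer: 15625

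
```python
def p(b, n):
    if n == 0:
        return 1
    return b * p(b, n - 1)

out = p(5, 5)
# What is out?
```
Call trace:
p(b=5, n=5)
  p(b=5, n=4)
    p(b=5, n=3)
      p(b=5, n=2)
        p(b=5, n=1)
          p(b=5, n=0)
          -> return 1
        -> return 5
      -> return 25
    -> return 125
  -> return 625
-> return 3125

Final answer: 3125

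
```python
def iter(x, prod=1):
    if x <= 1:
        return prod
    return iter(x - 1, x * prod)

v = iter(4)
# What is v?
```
Call trace:
iter(x=4, prod=1)
  iter(x=3, prod=4)
    iter(x=2, prod=12)
      iter(x=1, prod=24)
      -> return 24
    -> return 24
  -> return 24
-> return 24

Final answer: 24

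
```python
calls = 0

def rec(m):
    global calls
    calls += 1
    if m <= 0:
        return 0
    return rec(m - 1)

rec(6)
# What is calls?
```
Call trace:
rec(m=6)
  rec(m=5)
    rec(m=4)
      rec(m=3)
        rec(m=2)
          rec(m=1)
            rec(m=0)
            -> return 0
          -> return 0
        -> return 0
      -> return 0
    -> return 0
  -> return 0
-> return 0

calls is incremented once per call. rec is entered once for each m = 6, 5, 4, 3, 2, 1, 0 (the m <= 0 call returns without recursing), i.e. 6 + 1 calls.
calls = 7

Final answer: 7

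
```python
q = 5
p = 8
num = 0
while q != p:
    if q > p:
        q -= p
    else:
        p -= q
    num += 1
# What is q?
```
Trace:
  q=5
  q=5, p=8
  q=5, p=8, num=0
  q=5, p=3, num=1
  q=2, p=3, num=2
  q=2, p=1, num=3
  q=1, p=1, num=4

Final answer: 1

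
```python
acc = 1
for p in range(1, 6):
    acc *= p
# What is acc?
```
Trace:
  acc=1
  acc=1, p=1
  acc=2, p=2
  acc=6, p=3
  acc=24, p=4
  acc=120, p=5

Final answer: 120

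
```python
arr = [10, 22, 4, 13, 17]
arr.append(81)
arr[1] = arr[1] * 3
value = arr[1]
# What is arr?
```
Trace:
  arr=[10, 22, 4, 13, 17]
  arr=[10, 22, 4, 13, 17, 81]
  arr=[10, 66, 4, 13, 17, 81]
  arr=[10, 66, 4, 13, 17, 81], value=66

Final answer: [10, 66, 4, 13, 17, 81]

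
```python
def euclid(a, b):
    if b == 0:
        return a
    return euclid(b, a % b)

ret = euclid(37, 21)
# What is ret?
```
Call trace:
euclid(a=37, b=21)
  euclid(a=21, b=16)
    euclid(a=16, b=5)
      euclid(a=5, b=1)
        euclid(a=1, b=0)
        -> return 1
      -> return 1
    -> return 1
  -> return 1
-> return 1

Final answer: 1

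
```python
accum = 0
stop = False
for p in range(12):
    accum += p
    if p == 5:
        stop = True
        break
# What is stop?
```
Trace:
  accum=0
  accum=0, stop=False
  accum=0, stop=False, p=0
  accum=1, stop=False, p=1
  accum=3, stop=False, p=2
  accum=6, stop=False, p=3
  accum=10, stop=False, p=4
  accum=15, stop=True, p=5

Final answer: True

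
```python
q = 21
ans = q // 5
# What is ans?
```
Trace:
  q=21
  q=21, ans=4

Final answer: 4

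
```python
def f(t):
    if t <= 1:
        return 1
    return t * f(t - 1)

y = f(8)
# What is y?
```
Call trace:
f(t=8)
  f(t=7)
    f(t=6)
      f(t=5)
        f(t=4)
          f(t=3)
            f(t=2)
              f(t=1)
              -> return 1
            -> return 2
          -> return 6
        -> return 24
      -> return 120
    -> return 720
  -> return 5040
-> return 40320

Final answer: 40320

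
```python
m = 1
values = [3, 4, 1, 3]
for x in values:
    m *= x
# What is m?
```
Trace:
  m=1
  m=3, x=3
  m=12, x=4
  m=12, x=1
  m=36, x=3

Final answer: 36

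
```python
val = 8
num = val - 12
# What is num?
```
Trace:
  val=8
  val=8, num=-4

Final answer: -4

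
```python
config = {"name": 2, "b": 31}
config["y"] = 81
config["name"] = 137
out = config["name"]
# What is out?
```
Trace:
  config={'name': 2, 'b': 31}
  config={'name': 2, 'b': 31, 'y': 81}
  config={'name': 137, 'b': 31, 'y': 81}
  config={'name': 137, 'b': 31, 'y': 81}, out=137

Final answer: 137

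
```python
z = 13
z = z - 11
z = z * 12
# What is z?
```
Trace:
  z=13
  z=2
  z=24

Final answer: 24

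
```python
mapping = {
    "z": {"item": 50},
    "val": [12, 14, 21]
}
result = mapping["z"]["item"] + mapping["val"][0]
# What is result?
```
Trace:
  mapping={'z': {'item': 50}, 'val': [12, 14, 21]}
  mapping={'z': {'item': 50}, 'val': [12, 14, 21]}, result=62

Final answer: 62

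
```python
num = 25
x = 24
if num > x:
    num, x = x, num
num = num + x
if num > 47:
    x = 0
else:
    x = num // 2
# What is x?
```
Trace:
  num=25
  num=25, x=24
  num=24, x=25
  num=49, x=25
  num=49, x=0

Final answer: 0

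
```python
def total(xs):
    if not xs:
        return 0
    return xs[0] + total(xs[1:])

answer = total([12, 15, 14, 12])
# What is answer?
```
Call trace:
total(xs=[12, 15, 14, 12])
  total(xs=[15, 14, 12])
    total(xs=[14, 12])
      total(xs=[12])
        total(xs=[])
        -> return 0
      -> return 12
    -> return 26
  -> return 41
-> return 53

Final answer: 53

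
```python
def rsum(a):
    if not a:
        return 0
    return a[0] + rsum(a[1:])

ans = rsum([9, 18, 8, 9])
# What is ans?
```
Call trace:
rsum(a=[9, 18, 8, 9])
  rsum(a=[18, 8, 9])
    rsum(a=[8, 9])
      rsum(a=[9])
        rsum(a=[])
        -> return 0
      -> return 9
    -> return 17
  -> return 35
-> return 44

Final answer: 44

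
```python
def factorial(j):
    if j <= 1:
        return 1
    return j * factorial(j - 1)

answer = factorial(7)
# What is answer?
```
Call trace:
factorial(j=7)
  factorial(j=6)
    factorial(j=5)
      factorial(j=4)
        factorial(j=3)
          factorial(j=2)
            factorial(j=1)
            -> return 1
          -> return 2
        -> return 6
      -> return 24
    -> return 120
  -> return 720
-> return 5040

Final answer: 5040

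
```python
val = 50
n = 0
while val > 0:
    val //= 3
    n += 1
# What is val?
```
Trace:
  val=50
  val=50, n=0
  val=16, n=1
  val=5, n=2
  val=1, n=3
  val=0, n=4

Final answer: 0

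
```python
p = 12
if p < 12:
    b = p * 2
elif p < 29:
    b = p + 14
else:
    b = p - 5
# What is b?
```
Trace:
  p=12
  p=12, b=26

Final answer: 26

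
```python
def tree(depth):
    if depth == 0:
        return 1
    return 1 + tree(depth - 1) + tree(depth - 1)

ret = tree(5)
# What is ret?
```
Call trace (a repeated sub-call is expanded the first time; later identical calls just restate its return value):
tree(depth=5)
  tree(depth=4)
    tree(depth=3)
      tree(depth=2)
        tree(depth=1)
          tree(depth=0)
          -> return 1
          tree(depth=0)
          -> return 1
        -> return 3
        tree(depth=1) -> return 3  (same call as traced above)
      -> return 7
      tree(depth=2) -> return 7  (same call as traced above)
    -> return 15
    tree(depth=3) -> return 15  (same call as traced above)
  -> return 31
  tree(depth=4) -> return 31  (same call as traced above)
-> return 63

Final answer: 63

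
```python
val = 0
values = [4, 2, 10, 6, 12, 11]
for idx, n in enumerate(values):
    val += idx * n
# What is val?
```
Trace:
  val=0
  val=0, idx=0, n=4
  val=2, idx=1, n=2
  val=22, idx=2, n=10
  val=40, idx=3, n=6
  val=88, idx=4, n=12
  val=143, idx=5, n=11

Final answer: 143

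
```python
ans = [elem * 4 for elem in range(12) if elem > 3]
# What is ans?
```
Trace:
  elem=0
  elem=1
  elem=2
  elem=3
  elem=4
  elem=5
  elem=6
  elem=7
  elem=8
  elem=9
  elem=10
  elem=11
  ans=[16, 20, 24, 28, 32, 36, 40, 44]

Final answer: [16, 20, 24, 28, 32, 36, 40, 44]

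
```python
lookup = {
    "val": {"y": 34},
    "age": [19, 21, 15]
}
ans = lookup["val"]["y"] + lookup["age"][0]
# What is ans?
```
Trace:
  lookup={'val': {'y': 34}, 'age': [19, 21, 15]}
  lookup={'val': {'y': 34}, 'age': [19, 21, 15]}, ans=53

Final answer: 53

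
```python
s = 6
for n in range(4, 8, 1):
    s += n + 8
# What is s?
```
Trace:
  s=6
  s=18, n=4
  s=31, n=5
  s=45, n=6
  s=60, n=7

Final answer: 60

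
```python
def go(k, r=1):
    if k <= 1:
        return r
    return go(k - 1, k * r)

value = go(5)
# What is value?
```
Call trace:
go(k=5, r=1)
  go(k=4, r=5)
    go(k=3, r=20)
      go(k=2, r=60)
        go(k=1, r=120)
        -> return 120
      -> return 120
    -> return 120
  -> return 120
-> return 120

Final answer: 120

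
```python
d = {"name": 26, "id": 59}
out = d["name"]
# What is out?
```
Trace:
  d={'name': 26, 'id': 59}
  d={'name': 26, 'id': 59}, out=26

Final answer: 26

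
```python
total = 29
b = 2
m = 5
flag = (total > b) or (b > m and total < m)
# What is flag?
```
Trace:
  total=29
  total=29, b=2
  total=29, b=2, m=5
  total=29, b=2, m=5, flag=True

Final answer: True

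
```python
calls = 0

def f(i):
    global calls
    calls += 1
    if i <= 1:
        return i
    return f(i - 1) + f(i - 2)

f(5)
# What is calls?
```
Call trace (a repeated sub-call is expanded the first time; later identical calls just restate its return value):
f(i=5)
  f(i=4)
    f(i=3)
      f(i=2)
        f(i=1)
        -> return 1
        f(i=0)
        -> return 0
      -> return 1
      f(i=1)
      -> return 1
    -> return 2
    f(i=2) -> return 1  (same call as traced above)
  -> return 3
  f(i=3) -> return 2  (same call as traced above)
-> return 5

calls is incremented once per call, so count the calls in each subtree. Let C(i) = number of calls made by f(i).
C(0) = C(1) = 1 (base case, no recursion); C(i) = 1 + C(i - 1) + C(i - 2) otherwise.
C(2) = 1 + C(1) + C(0) = 1 + 1 + 1 = 3
C(3) = 1 + C(2) + C(1) = 1 + 3 + 1 = 5
C(4) = 1 + C(3) + C(2) = 1 + 5 + 3 = 9
C(5) = 1 + C(4) + C(3) = 1 + 9 + 5 = 15
calls = C(5) = 15

Final answer: 15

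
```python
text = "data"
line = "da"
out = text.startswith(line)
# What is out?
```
Trace:
  text='data'
  text='data', line='da'
  text='data', line='da', out=True

Final answer: True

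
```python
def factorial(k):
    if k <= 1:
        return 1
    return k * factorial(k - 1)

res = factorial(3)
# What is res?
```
Call trace:
factorial(k=3)
  factorial(k=2)
    factorial(k=1)
    -> return 1
  -> return 2
-> return 6

Final answer: 6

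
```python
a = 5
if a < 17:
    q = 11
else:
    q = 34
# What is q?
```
Trace:
  a=5
  a=5, q=11

Final answer: 11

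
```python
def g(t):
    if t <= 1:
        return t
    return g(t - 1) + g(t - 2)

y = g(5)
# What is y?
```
Call trace (a repeated sub-call is expanded the first time; later identical calls just restate its return value):
g(t=5)
  g(t=4)
    g(t=3)
      g(t=2)
        g(t=1)
        -> return 1
        g(t=0)
        -> return 0
      -> return 1
      g(t=1)
      -> return 1
    -> return 2
    g(t=2) -> return 1  (same call as traced above)
  -> return 3
  g(t=3) -> return 2  (same call as traced above)
-> return 5

Final answer: 5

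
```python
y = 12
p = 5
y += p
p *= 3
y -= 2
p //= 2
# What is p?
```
Trace:
  y=12
  y=12, p=5
  y=17, p=5
  y=17, p=15
  y=15, p=15
  y=15, p=7

Final answer: 7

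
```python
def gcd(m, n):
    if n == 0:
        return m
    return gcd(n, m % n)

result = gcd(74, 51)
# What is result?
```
Call trace:
gcd(m=74, n=51)
  gcd(m=51, n=23)
    gcd(m=23, n=5)
      gcd(m=5, n=3)
        gcd(m=3, n=2)
          gcd(m=2, n=1)
            gcd(m=1, n=0)
            -> return 1
          -> return 1
        -> return 1
      -> return 1
    -> return 1
  -> return 1
-> return 1

Final answer: 1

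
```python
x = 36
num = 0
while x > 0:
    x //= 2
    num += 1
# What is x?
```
Trace:
  x=36
  x=36, num=0
  x=18, num=1
  x=9, num=2
  x=4, num=3
  x=2, num=4
  x=1, num=5
  x=0, num=6

Final answer: 0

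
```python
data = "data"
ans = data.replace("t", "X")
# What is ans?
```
Trace:
  data='data'
  data='data', ans='daXa'

Final answer: 'daXa'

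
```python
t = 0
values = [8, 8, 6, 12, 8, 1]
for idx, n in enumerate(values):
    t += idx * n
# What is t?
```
Trace:
  t=0
  t=0, idx=0, n=8
  t=8, idx=1, n=8
  t=20, idx=2, n=6
  t=56, idx=3, n=12
  t=88, idx=4, n=8
  t=93, idx=5, n=1

Final answer: 93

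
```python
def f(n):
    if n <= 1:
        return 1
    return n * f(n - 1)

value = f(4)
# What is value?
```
Call trace:
f(n=4)
  f(n=3)
    f(n=2)
      f(n=1)
      -> return 1
    -> return 2
  -> return 6
-> return 24

Final answer: 24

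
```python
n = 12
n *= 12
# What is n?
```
Trace:
  n=12
  n=144

Final answer: 144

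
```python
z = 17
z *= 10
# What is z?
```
Trace:
  z=17
  z=170

Final answer: 170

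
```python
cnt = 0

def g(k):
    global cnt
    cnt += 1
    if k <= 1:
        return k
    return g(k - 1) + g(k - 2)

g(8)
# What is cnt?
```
Call trace (a repeated sub-call is expanded the first time; later identical calls just restate its return value):
g(k=8)
  g(k=7)
    g(k=6)
      g(k=5)
        g(k=4)
          g(k=3)
            g(k=2)
              g(k=1)
              -> return 1
              g(k=0)
              -> return 0
            -> return 1
            g(k=1)
            -> return 1
          -> return 2
          g(k=2) -> return 1  (same call as traced above)
        -> return 3
        g(k=3) -> return 2  (same call as traced above)
      -> return 5
      g(k=4) -> return 3  (same call as traced above)
    -> return 8
    g(k=5) -> return 5  (same call as traced above)
  -> return 13
  g(k=6) -> return 8  (same call as traced above)
-> return 21

cnt is incremented once per call, so count the calls in each subtree. Let C(k) = number of calls made by g(k).
C(0) = C(1) = 1 (base case, no recursion); C(k) = 1 + C(k - 1) + C(k - 2) otherwise.
C(2) = 1 + C(1) + C(0) = 1 + 1 + 1 = 3
C(3) = 1 + C(2) + C(1) = 1 + 3 + 1 = 5
C(4) = 1 + C(3) + C(2) = 1 + 5 + 3 = 9
C(5) = 1 + C(4) + C(3) = 1 + 9 + 5 = 15
C(6) = 1 + C(5) + C(4) = 1 + 15 + 9 = 25
C(7) = 1 + C(6) + C(5) = 1 + 25 + 15 = 41
C(8) = 1 + C(7) + C(6) = 1 + 41 + 25 = 67
cnt = C(8) = 67

Final answer: 67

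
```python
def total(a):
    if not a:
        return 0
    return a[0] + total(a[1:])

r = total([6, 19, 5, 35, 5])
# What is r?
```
Call trace:
total(a=[6, 19, 5, 35, 5])
  total(a=[19, 5, 35, 5])
    total(a=[5, 35, 5])
      total(a=[35, 5])
        total(a=[5])
          total(a=[])
          -> return 0
        -> return 5
      -> return 40
    -> return 45
  -> return 64
-> return 70

Final answer: 70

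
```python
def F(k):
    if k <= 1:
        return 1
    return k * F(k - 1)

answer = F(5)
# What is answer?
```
Call trace:
F(k=5)
  F(k=4)
    F(k=3)
      F(k=2)
        F(k=1)
        -> return 1
      -> return 2
    -> return 6
  -> return 24
-> return 120

Final answer: 120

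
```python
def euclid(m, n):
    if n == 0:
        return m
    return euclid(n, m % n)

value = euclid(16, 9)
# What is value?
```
Call trace:
euclid(m=16, n=9)
  euclid(m=9, n=7)
    euclid(m=7, n=2)
      euclid(m=2, n=1)
        euclid(m=1, n=0)
        -> return 1
      -> return 1
    -> return 1
  -> return 1
-> return 1

Final answer: 1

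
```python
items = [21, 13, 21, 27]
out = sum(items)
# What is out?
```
Trace:
  items=[21, 13, 21, 27]
  items=[21, 13, 21, 27], out=82

Final answer: 82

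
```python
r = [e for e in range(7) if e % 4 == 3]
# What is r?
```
Trace:
  e=0
  e=1
  e=2
  e=3
  e=4
  e=5
  e=6
  r=[3]

Final answer: [3]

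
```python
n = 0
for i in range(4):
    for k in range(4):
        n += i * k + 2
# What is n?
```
Trace:
  n=0
  n=2, i=0, k=0
  n=4, i=0, k=1
  n=6, i=0, k=2
  n=8, i=0, k=3
  n=10, i=1, k=0
  n=13, i=1, k=1
  n=17, i=1, k=2
  n=22, i=1, k=3
  n=24, i=2, k=0
  n=28, i=2, k=1
  n=34, i=2, k=2
  n=42, i=2, k=3
  n=44, i=3, k=0
  n=49, i=3, k=1
  n=57, i=3, k=2
  n=68, i=3, k=3

Final answer: 68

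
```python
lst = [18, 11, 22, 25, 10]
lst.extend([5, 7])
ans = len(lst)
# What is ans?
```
Trace:
  lst=[18, 11, 22, 25, 10]
  lst=[18, 11, 22, 25, 10, 5, 7]
  lst=[18, 11, 22, 25, 10, 5, 7], ans=7

Final answer: 7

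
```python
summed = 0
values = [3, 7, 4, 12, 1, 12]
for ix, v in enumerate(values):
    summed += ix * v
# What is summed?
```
Trace:
  summed=0
  summed=0, ix=0, v=3
  summed=7, ix=1, v=7
  summed=15, ix=2, v=4
  summed=51, ix=3, v=12
  summed=55, ix=4, v=1
  summed=115, ix=5, v=12

Final answer: 115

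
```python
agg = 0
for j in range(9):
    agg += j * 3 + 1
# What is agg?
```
Trace:
  agg=0
  agg=1, j=0
  agg=5, j=1
  agg=12, j=2
  agg=22, j=3
  agg=35, j=4
  agg=51, j=5
  agg=70, j=6
  agg=92, j=7
  agg=117, j=8

Final answer: 117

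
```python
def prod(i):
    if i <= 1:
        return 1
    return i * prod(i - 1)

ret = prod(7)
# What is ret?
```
Call trace:
prod(i=7)
  prod(i=6)
    prod(i=5)
      prod(i=4)
        prod(i=3)
          prod(i=2)
            prod(i=1)
            -> return 1
          -> return 2
        -> return 6
      -> return 24
    -> return 120
  -> return 720
-> return 5040

Final answer: 5040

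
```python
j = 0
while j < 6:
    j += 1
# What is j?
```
Trace:
  j=0
  j=1
  j=2
  j=3
  j=4
  j=5
  j=6

Final answer: 6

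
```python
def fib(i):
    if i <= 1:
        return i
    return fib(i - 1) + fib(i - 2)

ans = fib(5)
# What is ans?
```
Call trace (a repeated sub-call is expanded the first time; later identical calls just restate its return value):
fib(i=5)
  fib(i=4)
    fib(i=3)
      fib(i=2)
        fib(i=1)
        -> return 1
        fib(i=0)
        -> return 0
      -> return 1
      fib(i=1)
      -> return 1
    -> return 2
    fib(i=2) -> return 1  (same call as traced above)
  -> return 3
  fib(i=3) -> return 2  (same call as traced above)
-> return 5

Final answer: 5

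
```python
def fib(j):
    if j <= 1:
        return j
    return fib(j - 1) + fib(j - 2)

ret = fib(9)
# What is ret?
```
Call trace (a repeated sub-call is expanded the first time; later identical calls just restate its return value):
fib(j=9)
  fib(j=8)
    fib(j=7)
      fib(j=6)
        fib(j=5)
          fib(j=4)
            fib(j=3)
              fib(j=2)
                fib(j=1)
                -> return 1
                fib(j=0)
                -> return 0
              -> return 1
              fib(j=1)
              -> return 1
            -> return 2
            fib(j=2) -> return 1  (same call as traced above)
          -> return 3
          fib(j=3) -> return 2  (same call as traced above)
        -> return 5
        fib(j=4) -> return 3  (same call as traced above)
      -> return 8
      fib(j=5) -> return 5  (same call as traced above)
    -> return 13
    fib(j=6) -> return 8  (same call as traced above)
  -> return 21
  fib(j=7) -> return 13  (same call as traced above)
-> return 34

Final answer: 34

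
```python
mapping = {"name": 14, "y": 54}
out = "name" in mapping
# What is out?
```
Trace:
  mapping={'name': 14, 'y': 54}
  mapping={'name': 14, 'y': 54}, out=True

Final answer: True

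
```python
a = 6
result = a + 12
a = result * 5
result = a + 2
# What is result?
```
Trace:
  a=6
  a=6, result=18
  a=90, result=18
  a=90, result=92

Final answer: 92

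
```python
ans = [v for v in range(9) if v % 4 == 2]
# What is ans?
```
Trace:
  v=0
  v=1
  v=2
  v=3
  v=4
  v=5
  v=6
  v=7
  v=8
  ans=[2, 6]

Final answer: [2, 6]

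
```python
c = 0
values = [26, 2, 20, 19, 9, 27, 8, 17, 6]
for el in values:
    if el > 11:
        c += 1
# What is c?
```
Trace:
  c=0
  c=1, el=26
  c=1, el=2
  c=2, el=20
  c=3, el=19
  c=3, el=9
  c=4, el=27
  c=4, el=8
  c=5, el=17
  c=5, el=6

Final answer: 5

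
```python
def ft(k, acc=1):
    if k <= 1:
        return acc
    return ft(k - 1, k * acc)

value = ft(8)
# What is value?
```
Call trace:
ft(k=8, acc=1)
  ft(k=7, acc=8)
    ft(k=6, acc=56)
      ft(k=5, acc=336)
        ft(k=4, acc=1680)
          ft(k=3, acc=6720)
            ft(k=2, acc=20160)
              ft(k=1, acc=40320)
              -> return 40320
            -> return 40320
          -> return 40320
        -> return 40320
      -> return 40320
    -> return 40320
  -> return 40320
-> return 40320

Final answer: 40320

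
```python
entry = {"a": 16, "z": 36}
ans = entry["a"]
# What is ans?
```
Trace:
  entry={'a': 16, 'z': 36}
  entry={'a': 16, 'z': 36}, ans=16

Final answer: 16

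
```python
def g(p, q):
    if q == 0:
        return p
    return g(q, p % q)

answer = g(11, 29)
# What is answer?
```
Call trace:
g(p=11, q=29)
  g(p=29, q=11)
    g(p=11, q=7)
      g(p=7, q=4)
        g(p=4, q=3)
          g(p=3, q=1)
            g(p=1, q=0)
            -> return 1
          -> return 1
        -> return 1
      -> return 1
    -> return 1
  -> return 1
-> return 1

Final answer: 1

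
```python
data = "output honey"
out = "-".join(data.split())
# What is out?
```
Trace:
  data='output honey'
  data='output honey', out='output-honey'

Final answer: 'output-honey'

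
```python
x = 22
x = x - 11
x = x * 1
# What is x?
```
Trace:
  x=22
  x=11
  x=11

Final answer: 11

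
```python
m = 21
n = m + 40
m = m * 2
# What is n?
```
Trace:
  m=21
  m=21, n=61
  m=42, n=61

Final answer: 61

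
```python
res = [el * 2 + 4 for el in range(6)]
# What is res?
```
Trace:
  el=0
  el=1
  el=2
  el=3
  el=4
  el=5
  res=[4, 6, 8, 10, 12, 14]

Final answer: [4, 6, 8, 10, 12, 14]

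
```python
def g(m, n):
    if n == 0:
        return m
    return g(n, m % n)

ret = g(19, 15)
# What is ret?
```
Call trace:
g(m=19, n=15)
  g(m=15, n=4)
    g(m=4, n=3)
      g(m=3, n=1)
        g(m=1, n=0)
        -> return 1
      -> return 1
    -> return 1
  -> return 1
-> return 1

Final answer: 1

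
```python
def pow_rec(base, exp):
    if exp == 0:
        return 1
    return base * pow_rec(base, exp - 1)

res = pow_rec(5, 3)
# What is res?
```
Call trace:
pow_rec(base=5, exp=3)
  pow_rec(base=5, exp=2)
    pow_rec(base=5, exp=1)
      pow_rec(base=5, exp=0)
      -> return 1
    -> return 5
  -> return 25
-> return 125

Final answer: 125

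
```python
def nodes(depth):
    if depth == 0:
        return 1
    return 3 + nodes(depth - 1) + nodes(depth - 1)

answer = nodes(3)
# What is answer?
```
Call trace (a repeated sub-call is expanded the first time; later identical calls just restate its return value):
nodes(depth=3)
  nodes(depth=2)
    nodes(depth=1)
      nodes(depth=0)
      -> return 1
      nodes(depth=0)
      -> return 1
    -> return 5
    nodes(depth=1) -> return 5  (same call as traced above)
  -> return 13
  nodes(depth=2) -> return 13  (same call as traced above)
-> return 29

Final answer: 29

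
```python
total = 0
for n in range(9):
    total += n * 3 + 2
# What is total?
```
Trace:
  total=0
  total=2, n=0
  total=7, n=1
  total=15, n=2
  total=26, n=3
  total=40, n=4
  total=57, n=5
  total=77, n=6
  total=100, n=7
  total=126, n=8

Final answer: 126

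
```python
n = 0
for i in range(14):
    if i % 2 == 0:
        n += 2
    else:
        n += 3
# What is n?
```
Trace:
  n=0
  n=2, i=0
  n=5, i=1
  n=7, i=2
  n=10, i=3
  n=12, i=4
  n=15, i=5
  n=17, i=6
  n=20, i=7
  n=22, i=8
  n=25, i=9
  n=27, i=10
  n=30, i=11
  n=32, i=12
  n=35, i=13

Final answer: 35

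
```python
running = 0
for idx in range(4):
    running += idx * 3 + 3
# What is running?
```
Trace:
  running=0
  running=3, idx=0
  running=9, idx=1
  running=18, idx=2
  running=30, idx=3

Final answer: 30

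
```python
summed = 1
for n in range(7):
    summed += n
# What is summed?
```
Trace:
  summed=1
  summed=1, n=0
  summed=2, n=1
  summed=4, n=2
  summed=7, n=3
  summed=11, n=4
  summed=16, n=5
  summed=22, n=6

Final answer: 22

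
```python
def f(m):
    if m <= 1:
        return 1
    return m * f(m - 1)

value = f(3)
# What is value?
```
Call trace:
f(m=3)
  f(m=2)
    f(m=1)
    -> return 1
  -> return 2
-> return 6

Final answer: 6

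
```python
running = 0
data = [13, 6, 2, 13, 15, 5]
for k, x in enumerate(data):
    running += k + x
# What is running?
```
Trace:
  running=0
  running=13, k=0, x=13
  running=20, k=1, x=6
  running=24, k=2, x=2
  running=40, k=3, x=13
  running=59, k=4, x=15
  running=69, k=5, x=5

Final answer: 69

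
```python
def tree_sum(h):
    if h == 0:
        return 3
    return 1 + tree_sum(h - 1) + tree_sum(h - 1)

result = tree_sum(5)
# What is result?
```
Call trace (a repeated sub-call is expanded the first time; later identical calls just restate its return value):
tree_sum(h=5)
  tree_sum(h=4)
    tree_sum(h=3)
      tree_sum(h=2)
        tree_sum(h=1)
          tree_sum(h=0)
          -> return 3
          tree_sum(h=0)
          -> return 3
        -> return 7
        tree_sum(h=1) -> return 7  (same call as traced above)
      -> return 15
      tree_sum(h=2) -> return 15  (same call as traced above)
    -> return 31
    tree_sum(h=3) -> return 31  (same call as traced above)
  -> return 63
  tree_sum(h=4) -> return 63  (same call as traced above)
-> return 127

Final answer: 127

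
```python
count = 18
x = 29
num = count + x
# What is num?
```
Trace:
  count=18
  count=18, x=29
  count=18, x=29, num=47

Final answer: 47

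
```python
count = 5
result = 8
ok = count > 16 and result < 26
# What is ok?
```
Trace:
  count=5
  count=5, result=8
  count=5, result=8, ok=False

Final answer: False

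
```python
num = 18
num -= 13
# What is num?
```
Trace:
  num=18
  num=5

Final answer: 5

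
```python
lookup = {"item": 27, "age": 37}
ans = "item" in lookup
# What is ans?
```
Trace:
  lookup={'item': 27, 'age': 37}
  lookup={'item': 27, 'age': 37}, ans=True

Final answer: True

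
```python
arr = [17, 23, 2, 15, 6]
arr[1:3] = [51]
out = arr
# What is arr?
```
Trace:
  arr=[17, 23, 2, 15, 6]
  arr=[17, 51, 15, 6]
  arr=[17, 51, 15, 6], out=[17, 51, 15, 6]

Final answer: [17, 51, 15, 6]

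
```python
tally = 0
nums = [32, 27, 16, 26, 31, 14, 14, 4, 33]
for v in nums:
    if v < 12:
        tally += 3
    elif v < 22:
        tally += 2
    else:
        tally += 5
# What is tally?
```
Trace:
  tally=0
  tally=5, v=32
  tally=10, v=27
  tally=12, v=16
  tally=17, v=26
  tally=22, v=31
  tally=24, v=14
  tally=26, v=14
  tally=29, v=4
  tally=34, v=33

Final answer: 34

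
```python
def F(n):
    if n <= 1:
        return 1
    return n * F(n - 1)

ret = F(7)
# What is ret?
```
Call trace:
F(n=7)
  F(n=6)
    F(n=5)
      F(n=4)
        F(n=3)
          F(n=2)
            F(n=1)
            -> return 1
          -> return 2
        -> return 6
      -> return 24
    -> return 120
  -> return 720
-> return 5040

Final answer: 5040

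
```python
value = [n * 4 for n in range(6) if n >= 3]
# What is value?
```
Trace:
  n=0
  n=1
  n=2
  n=3
  n=4
  n=5
  value=[12, 16, 20]

Final answer: [12, 16, 20]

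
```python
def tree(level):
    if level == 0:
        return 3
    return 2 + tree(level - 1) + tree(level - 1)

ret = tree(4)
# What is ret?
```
Call trace (a repeated sub-call is expanded the first time; later identical calls just restate its return value):
tree(level=4)
  tree(level=3)
    tree(level=2)
      tree(level=1)
        tree(level=0)
        -> return 3
        tree(level=0)
        -> return 3
      -> return 8
      tree(level=1) -> return 8  (same call as traced above)
    -> return 18
    tree(level=2) -> return 18  (same call as traced above)
  -> return 38
  tree(level=3) -> return 38  (same call as traced above)
-> return 78

Final answer: 78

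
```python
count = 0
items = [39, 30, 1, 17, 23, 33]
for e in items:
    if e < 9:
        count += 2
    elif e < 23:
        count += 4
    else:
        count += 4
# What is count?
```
Trace:
  count=0
  count=4, e=39
  count=8, e=30
  count=10, e=1
  count=14, e=17
  count=18, e=23
  count=22, e=33

Final answer: 22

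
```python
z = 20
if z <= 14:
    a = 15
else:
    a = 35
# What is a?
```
Trace:
  z=20
  z=20, a=35

Final answer: 35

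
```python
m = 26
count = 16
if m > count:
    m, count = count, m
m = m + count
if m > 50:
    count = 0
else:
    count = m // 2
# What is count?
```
Trace:
  m=26
  m=26, count=16
  m=16, count=26
  m=42, count=26
  m=42, count=21

Final answer: 21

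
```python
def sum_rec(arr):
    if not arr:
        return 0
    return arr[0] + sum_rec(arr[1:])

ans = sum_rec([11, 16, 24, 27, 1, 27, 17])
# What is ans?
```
Call trace:
sum_rec(arr=[11, 16, 24, 27, 1, 27, 17])
  sum_rec(arr=[16, 24, 27, 1, 27, 17])
    sum_rec(arr=[24, 27, 1, 27, 17])
      sum_rec(arr=[27, 1, 27, 17])
        sum_rec(arr=[1, 27, 17])
          sum_rec(arr=[27, 17])
            sum_rec(arr=[17])
              sum_rec(arr=[])
              -> return 0
            -> return 17
          -> return 44
        -> return 45
      -> return 72
    -> return 96
  -> return 112
-> return 123

Final answer: 123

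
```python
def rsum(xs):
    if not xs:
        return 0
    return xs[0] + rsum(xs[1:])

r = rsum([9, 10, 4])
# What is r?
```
Call trace:
rsum(xs=[9, 10, 4])
  rsum(xs=[10, 4])
    rsum(xs=[4])
      rsum(xs=[])
      -> return 0
    -> return 4
  -> return 14
-> return 23

Final answer: 23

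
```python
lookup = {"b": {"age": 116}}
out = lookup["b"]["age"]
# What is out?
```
Trace:
  lookup={'b': {'age': 116}}
  lookup={'b': {'age': 116}}, out=116

Final answer: 116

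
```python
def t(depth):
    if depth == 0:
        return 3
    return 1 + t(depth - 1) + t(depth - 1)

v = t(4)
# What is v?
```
Call trace (a repeated sub-call is expanded the first time; later identical calls just restate its return value):
t(depth=4)
  t(depth=3)
    t(depth=2)
      t(depth=1)
        t(depth=0)
        -> return 3
        t(depth=0)
        -> return 3
      -> return 7
      t(depth=1) -> return 7  (same call as traced above)
    -> return 15
    t(depth=2) -> return 15  (same call as traced above)
  -> return 31
  t(depth=3) -> return 31  (same call as traced above)
-> return 63

Final answer: 63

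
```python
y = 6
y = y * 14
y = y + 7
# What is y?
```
Trace:
  y=6
  y=84
  y=91

Final answer: 91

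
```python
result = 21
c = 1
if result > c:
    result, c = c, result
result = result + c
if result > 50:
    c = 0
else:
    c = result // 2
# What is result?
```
Trace:
  result=21
  result=21, c=1
  result=1, c=21
  result=22, c=21
  result=22, c=11

Final answer: 22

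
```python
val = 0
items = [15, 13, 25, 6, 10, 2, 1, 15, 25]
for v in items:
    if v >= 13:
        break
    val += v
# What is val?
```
Trace:
  val=0
  val=0, v=15

Final answer: 0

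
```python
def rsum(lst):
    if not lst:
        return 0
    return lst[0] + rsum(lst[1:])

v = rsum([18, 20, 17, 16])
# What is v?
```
Call trace:
rsum(lst=[18, 20, 17, 16])
  rsum(lst=[20, 17, 16])
    rsum(lst=[17, 16])
      rsum(lst=[16])
        rsum(lst=[])
        -> return 0
      -> return 16
    -> return 33
  -> return 53
-> return 71

Final answer: 71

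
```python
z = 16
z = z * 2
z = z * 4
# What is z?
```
Trace:
  z=16
  z=32
  z=128

Final answer: 128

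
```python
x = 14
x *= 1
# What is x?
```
Trace:
  x=14
  x=14

Final answer: 14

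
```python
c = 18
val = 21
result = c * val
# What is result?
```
Trace:
  c=18
  c=18, val=21
  c=18, val=21, result=378

Final answer: 378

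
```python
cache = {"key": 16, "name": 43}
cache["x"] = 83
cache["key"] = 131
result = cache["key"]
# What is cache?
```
Trace:
  cache={'key': 16, 'name': 43}
  cache={'key': 16, 'name': 43, 'x': 83}
  cache={'key': 131, 'name': 43, 'x': 83}
  cache={'key': 131, 'name': 43, 'x': 83}, result=131

Final answer: {'key': 131, 'name': 43, 'x': 83}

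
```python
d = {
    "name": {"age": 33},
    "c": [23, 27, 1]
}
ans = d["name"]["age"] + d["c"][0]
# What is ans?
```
Trace:
  d={'name': {'age': 33}, 'c': [23, 27, 1]}
  d={'name': {'age': 33}, 'c': [23, 27, 1]}, ans=56

Final answer: 56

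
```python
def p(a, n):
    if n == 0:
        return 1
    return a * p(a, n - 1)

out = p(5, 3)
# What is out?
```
Call trace:
p(a=5, n=3)
  p(a=5, n=2)
    p(a=5, n=1)
      p(a=5, n=0)
      -> return 1
    -> return 5
  -> return 25
-> return 125

Final answer: 125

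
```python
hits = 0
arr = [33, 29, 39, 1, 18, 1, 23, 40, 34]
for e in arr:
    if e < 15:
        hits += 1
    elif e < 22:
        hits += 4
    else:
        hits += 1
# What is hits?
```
Trace:
  hits=0
  hits=1, e=33
  hits=2, e=29
  hits=3, e=39
  hits=4, e=1
  hits=8, e=18
  hits=9, e=1
  hits=10, e=23
  hits=11, e=40
  hits=12, e=34

Final answer: 12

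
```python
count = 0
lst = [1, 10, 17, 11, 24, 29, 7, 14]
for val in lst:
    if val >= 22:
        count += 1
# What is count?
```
Trace:
  count=0
  count=0, val=1
  count=0, val=10
  count=0, val=17
  count=0, val=11
  count=1, val=24
  count=2, val=29
  count=2, val=7
  count=2, val=14

Final answer: 2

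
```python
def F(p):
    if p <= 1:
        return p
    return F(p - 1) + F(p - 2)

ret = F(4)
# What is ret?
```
Call trace (a repeated sub-call is expanded the first time; later identical calls just restate its return value):
F(p=4)
  F(p=3)
    F(p=2)
      F(p=1)
      -> return 1
      F(p=0)
      -> return 0
    -> return 1
    F(p=1)
    -> return 1
  -> return 2
  F(p=2) -> return 1  (same call as traced above)
-> return 3

Final answer: 3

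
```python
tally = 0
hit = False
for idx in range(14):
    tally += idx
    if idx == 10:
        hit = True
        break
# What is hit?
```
Trace:
  tally=0
  tally=0, hit=False
  tally=0, hit=False, idx=0
  tally=1, hit=False, idx=1
  tally=3, hit=False, idx=2
  tally=6, hit=False, idx=3
  tally=10, hit=False, idx=4
  tally=15, hit=False, idx=5
  tally=21, hit=False, idx=6
  tally=28, hit=False, idx=7
  tally=36, hit=False, idx=8
  tally=45, hit=False, idx=9
  tally=55, hit=True, idx=10

Final answer: True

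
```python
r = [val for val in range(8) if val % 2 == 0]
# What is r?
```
Trace:
  val=0
  val=1
  val=2
  val=3
  val=4
  val=5
  val=6
  val=7
  r=[0, 2, 4, 6]

Final answer: [0, 2, 4, 6]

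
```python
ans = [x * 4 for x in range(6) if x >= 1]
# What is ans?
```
Trace:
  x=0
  x=1
  x=2
  x=3
  x=4
  x=5
  ans=[4, 8, 12, 16, 20]

Final answer: [4, 8, 12, 16, 20]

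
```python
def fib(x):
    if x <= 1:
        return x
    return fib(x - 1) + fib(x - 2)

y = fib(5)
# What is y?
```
Call trace (a repeated sub-call is expanded the first time; later identical calls just restate its return value):
fib(x=5)
  fib(x=4)
    fib(x=3)
      fib(x=2)
        fib(x=1)
        -> return 1
        fib(x=0)
        -> return 0
      -> return 1
      fib(x=1)
      -> return 1
    -> return 2
    fib(x=2) -> return 1  (same call as traced above)
  -> return 3
  fib(x=3) -> return 2  (same call as traced above)
-> return 5

Final answer: 5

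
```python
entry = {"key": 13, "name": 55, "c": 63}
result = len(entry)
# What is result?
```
Trace:
  entry={'key': 13, 'name': 55, 'c': 63}
  entry={'key': 13, 'name': 55, 'c': 63}, result=3

Final answer: 3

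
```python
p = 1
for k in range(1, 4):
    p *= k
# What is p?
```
Trace:
  p=1
  p=1, k=1
  p=2, k=2
  p=6, k=3

Final answer: 6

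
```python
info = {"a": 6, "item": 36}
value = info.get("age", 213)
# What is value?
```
Trace:
  info={'a': 6, 'item': 36}
  info={'a': 6, 'item': 36}, value=213

Final answer: 213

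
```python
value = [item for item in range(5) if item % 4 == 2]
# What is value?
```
Trace:
  item=0
  item=1
  item=2
  item=3
  item=4
  value=[2]

Final answer: [2]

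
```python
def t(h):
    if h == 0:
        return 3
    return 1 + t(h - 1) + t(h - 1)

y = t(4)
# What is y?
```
Call trace (a repeated sub-call is expanded the first time; later identical calls just restate its return value):
t(h=4)
  t(h=3)
    t(h=2)
      t(h=1)
        t(h=0)
        -> return 3
        t(h=0)
        -> return 3
      -> return 7
      t(h=1) -> return 7  (same call as traced above)
    -> return 15
    t(h=2) -> return 15  (same call as traced above)
  -> return 31
  t(h=3) -> return 31  (same call as traced above)
-> return 63

Final answer: 63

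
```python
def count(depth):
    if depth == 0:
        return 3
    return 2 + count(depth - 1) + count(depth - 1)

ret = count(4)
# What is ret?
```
Call trace (a repeated sub-call is expanded the first time; later identical calls just restate its return value):
count(depth=4)
  count(depth=3)
    count(depth=2)
      count(depth=1)
        count(depth=0)
        -> return 3
        count(depth=0)
        -> return 3
      -> return 8
      count(depth=1) -> return 8  (same call as traced above)
    -> return 18
    count(depth=2) -> return 18  (same call as traced above)
  -> return 38
  count(depth=3) -> return 38  (same call as traced above)
-> return 78

Final answer: 78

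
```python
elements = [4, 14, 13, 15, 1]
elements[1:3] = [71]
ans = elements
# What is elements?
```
Trace:
  elements=[4, 14, 13, 15, 1]
  elements=[4, 71, 15, 1]
  elements=[4, 71, 15, 1], ans=[4, 71, 15, 1]

Final answer: [4, 71, 15, 1]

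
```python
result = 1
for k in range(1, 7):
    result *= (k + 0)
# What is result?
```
Trace:
  result=1
  result=1, k=1
  result=2, k=2
  result=6, k=3
  result=24, k=4
  result=120, k=5
  result=720, k=6

Final answer: 720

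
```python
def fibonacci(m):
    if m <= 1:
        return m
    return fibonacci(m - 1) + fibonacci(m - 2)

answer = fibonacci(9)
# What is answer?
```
Call trace (a repeated sub-call is expanded the first time; later identical calls just restate its return value):
fibonacci(m=9)
  fibonacci(m=8)
    fibonacci(m=7)
      fibonacci(m=6)
        fibonacci(m=5)
          fibonacci(m=4)
            fibonacci(m=3)
              fibonacci(m=2)
                fibonacci(m=1)
                -> return 1
                fibonacci(m=0)
                -> return 0
              -> return 1
              fibonacci(m=1)
              -> return 1
            -> return 2
            fibonacci(m=2) -> return 1  (same call as traced above)
          -> return 3
          fibonacci(m=3) -> return 2  (same call as traced above)
        -> return 5
        fibonacci(m=4) -> return 3  (same call as traced above)
      -> return 8
      fibonacci(m=5) -> return 5  (same call as traced above)
    -> return 13
    fibonacci(m=6) -> return 8  (same call as traced above)
  -> return 21
  fibonacci(m=7) -> return 13  (same call as traced above)
-> return 34

Final answer: 34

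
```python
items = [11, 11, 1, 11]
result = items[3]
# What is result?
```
Trace:
  items=[11, 11, 1, 11]
  items=[11, 11, 1, 11], result=11

Final answer: 11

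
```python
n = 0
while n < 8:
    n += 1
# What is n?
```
Trace:
  n=0
  n=1
  n=2
  n=3
  n=4
  n=5
  n=6
  n=7
  n=8

Final answer: 8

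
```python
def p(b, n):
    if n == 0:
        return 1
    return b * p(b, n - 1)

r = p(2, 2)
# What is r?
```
Call trace:
p(b=2, n=2)
  p(b=2, n=1)
    p(b=2, n=0)
    -> return 1
  -> return 2
-> return 4

Final answer: 4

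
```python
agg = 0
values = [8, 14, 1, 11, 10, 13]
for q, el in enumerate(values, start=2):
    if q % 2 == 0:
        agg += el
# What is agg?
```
Trace:
  agg=0
  agg=8, q=2, el=8
  agg=8, q=3, el=14
  agg=9, q=4, el=1
  agg=9, q=5, el=11
  agg=19, q=6, el=10
  agg=19, q=7, el=13

Final answer: 19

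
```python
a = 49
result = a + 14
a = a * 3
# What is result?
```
Trace:
  a=49
  a=49, result=63
  a=147, result=63

Final answer: 63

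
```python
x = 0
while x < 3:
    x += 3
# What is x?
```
Trace:
  x=0
  x=3

Final answer: 3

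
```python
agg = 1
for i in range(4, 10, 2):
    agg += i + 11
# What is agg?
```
Trace:
  agg=1
  agg=16, i=4
  agg=33, i=6
  agg=52, i=8

Final answer: 52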